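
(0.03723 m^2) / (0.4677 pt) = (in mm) 2.256e+05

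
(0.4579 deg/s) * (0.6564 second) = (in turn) 0.0008349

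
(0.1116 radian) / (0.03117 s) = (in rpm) 34.19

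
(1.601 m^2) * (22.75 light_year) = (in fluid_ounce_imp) 1.213e+22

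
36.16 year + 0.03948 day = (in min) 1.901e+07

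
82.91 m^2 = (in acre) 0.02049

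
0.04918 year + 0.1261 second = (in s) 1.551e+06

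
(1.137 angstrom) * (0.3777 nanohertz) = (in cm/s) 4.294e-18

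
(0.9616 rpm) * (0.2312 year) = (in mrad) 7.342e+08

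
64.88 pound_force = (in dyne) 2.886e+07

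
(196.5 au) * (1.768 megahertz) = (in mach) 1.526e+17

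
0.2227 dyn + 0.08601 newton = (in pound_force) 0.01934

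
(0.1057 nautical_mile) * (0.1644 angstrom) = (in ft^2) 3.464e-08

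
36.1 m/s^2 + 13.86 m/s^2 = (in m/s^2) 49.96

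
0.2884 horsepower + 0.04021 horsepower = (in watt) 245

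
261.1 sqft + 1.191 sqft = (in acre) 0.006021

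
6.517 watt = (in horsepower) 0.008739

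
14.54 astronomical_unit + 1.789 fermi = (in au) 14.54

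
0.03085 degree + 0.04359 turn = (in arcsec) 5.66e+04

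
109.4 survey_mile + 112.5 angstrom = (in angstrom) 1.761e+15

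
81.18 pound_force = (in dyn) 3.611e+07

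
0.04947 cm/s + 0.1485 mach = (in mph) 113.1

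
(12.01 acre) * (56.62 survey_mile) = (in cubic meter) 4.429e+09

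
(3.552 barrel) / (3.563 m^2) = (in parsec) 5.137e-18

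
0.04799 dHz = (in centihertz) 0.4799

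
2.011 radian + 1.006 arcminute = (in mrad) 2011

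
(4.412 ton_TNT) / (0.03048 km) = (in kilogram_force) 6.176e+07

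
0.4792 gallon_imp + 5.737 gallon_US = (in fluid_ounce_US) 808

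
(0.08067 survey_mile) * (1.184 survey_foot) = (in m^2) 46.85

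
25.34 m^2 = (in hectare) 0.002534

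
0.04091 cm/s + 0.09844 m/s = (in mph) 0.2211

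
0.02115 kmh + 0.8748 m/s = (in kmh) 3.17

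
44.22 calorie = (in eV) 1.155e+21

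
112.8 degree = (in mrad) 1969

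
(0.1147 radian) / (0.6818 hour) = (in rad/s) 4.673e-05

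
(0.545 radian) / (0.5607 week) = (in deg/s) 9.208e-05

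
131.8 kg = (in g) 1.318e+05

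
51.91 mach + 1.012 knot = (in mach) 51.91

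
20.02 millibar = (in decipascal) 2.002e+04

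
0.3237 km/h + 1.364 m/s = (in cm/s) 145.4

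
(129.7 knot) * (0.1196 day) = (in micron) 6.895e+11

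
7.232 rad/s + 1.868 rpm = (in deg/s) 425.6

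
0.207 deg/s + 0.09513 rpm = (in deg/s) 0.7778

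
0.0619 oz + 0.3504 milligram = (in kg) 0.001755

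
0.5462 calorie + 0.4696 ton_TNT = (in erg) 1.965e+16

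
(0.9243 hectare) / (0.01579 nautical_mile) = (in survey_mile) 0.1964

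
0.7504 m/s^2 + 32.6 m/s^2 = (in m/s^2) 33.35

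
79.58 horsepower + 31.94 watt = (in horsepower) 79.62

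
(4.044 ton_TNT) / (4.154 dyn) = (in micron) 4.073e+20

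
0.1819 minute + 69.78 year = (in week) 3639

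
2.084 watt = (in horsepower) 0.002795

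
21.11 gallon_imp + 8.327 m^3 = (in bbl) 52.98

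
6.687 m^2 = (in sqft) 71.98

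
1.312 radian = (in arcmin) 4510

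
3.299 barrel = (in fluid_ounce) 1.774e+04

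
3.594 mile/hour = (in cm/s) 160.7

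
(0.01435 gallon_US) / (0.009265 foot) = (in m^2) 0.01924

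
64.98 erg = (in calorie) 1.553e-06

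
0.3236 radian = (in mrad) 323.6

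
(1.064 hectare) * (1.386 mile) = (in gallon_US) 6.27e+09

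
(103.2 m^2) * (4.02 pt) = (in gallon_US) 38.66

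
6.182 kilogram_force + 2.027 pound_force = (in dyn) 6.964e+06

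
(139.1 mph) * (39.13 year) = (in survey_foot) 2.518e+11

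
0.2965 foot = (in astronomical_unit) 6.041e-13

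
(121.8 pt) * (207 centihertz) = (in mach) 0.0002612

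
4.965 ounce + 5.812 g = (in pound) 0.3231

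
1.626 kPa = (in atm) 0.01605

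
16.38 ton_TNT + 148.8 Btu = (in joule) 6.853e+10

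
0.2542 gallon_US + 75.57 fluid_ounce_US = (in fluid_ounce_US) 108.1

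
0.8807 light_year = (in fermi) 8.332e+30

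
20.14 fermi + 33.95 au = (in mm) 5.079e+15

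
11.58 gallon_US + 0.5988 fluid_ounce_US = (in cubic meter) 0.04385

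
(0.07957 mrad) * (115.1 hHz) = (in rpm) 8.746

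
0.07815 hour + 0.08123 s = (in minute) 4.69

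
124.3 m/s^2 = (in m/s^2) 124.3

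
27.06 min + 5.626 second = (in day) 0.01886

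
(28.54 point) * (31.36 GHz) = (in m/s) 3.157e+08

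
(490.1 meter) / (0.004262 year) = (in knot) 0.007088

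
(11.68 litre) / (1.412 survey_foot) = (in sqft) 0.2921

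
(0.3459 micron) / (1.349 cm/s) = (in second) 2.564e-05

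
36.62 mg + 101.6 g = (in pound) 0.2241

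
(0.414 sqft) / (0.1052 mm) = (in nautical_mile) 0.1974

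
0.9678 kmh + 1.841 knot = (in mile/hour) 2.72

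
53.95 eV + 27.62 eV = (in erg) 1.307e-10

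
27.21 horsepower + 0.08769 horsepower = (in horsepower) 27.3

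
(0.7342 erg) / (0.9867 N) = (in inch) 2.93e-06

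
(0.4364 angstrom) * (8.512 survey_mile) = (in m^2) 5.978e-07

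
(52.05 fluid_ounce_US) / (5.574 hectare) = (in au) 1.846e-19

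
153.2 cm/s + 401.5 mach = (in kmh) 4.922e+05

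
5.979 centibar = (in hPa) 59.79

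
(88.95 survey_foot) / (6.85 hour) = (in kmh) 0.003958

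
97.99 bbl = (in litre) 1.558e+04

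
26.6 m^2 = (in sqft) 286.3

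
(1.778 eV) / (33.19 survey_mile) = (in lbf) 1.199e-24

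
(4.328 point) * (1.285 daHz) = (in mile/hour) 0.04389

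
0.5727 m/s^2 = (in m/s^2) 0.5727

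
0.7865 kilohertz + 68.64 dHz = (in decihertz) 7934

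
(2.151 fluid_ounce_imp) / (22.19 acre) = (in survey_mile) 4.229e-13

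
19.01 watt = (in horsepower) 0.02549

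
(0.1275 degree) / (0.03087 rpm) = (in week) 1.138e-06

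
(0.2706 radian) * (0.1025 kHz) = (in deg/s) 1589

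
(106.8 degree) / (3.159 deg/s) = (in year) 1.072e-06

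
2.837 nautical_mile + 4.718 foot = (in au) 3.513e-08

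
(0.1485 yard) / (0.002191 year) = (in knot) 3.82e-06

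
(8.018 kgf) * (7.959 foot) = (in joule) 190.7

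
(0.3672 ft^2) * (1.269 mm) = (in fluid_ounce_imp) 1.524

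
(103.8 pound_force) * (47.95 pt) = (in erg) 7.81e+07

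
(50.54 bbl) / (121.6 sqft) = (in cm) 71.13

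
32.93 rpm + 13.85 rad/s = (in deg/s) 991.1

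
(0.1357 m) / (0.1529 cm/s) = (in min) 1.479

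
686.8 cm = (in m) 6.868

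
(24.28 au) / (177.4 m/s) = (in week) 3.385e+04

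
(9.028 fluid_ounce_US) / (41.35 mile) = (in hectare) 4.012e-13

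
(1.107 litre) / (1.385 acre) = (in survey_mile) 1.227e-10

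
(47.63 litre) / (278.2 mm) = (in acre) 4.231e-05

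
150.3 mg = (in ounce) 0.005302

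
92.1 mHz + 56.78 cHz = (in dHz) 6.599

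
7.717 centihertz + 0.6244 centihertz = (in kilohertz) 8.341e-05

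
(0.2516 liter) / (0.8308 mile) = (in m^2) 1.882e-07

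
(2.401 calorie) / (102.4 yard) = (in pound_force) 0.02412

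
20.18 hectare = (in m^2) 2.018e+05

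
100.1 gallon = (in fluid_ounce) 1.281e+04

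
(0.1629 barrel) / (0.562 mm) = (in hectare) 0.004608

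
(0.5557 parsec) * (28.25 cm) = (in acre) 1.197e+12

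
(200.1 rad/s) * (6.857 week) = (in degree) 4.755e+10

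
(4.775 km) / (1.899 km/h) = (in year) 0.000287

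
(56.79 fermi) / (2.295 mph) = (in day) 6.407e-19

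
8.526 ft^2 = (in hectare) 7.921e-05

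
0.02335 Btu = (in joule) 24.64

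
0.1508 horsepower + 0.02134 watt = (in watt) 112.5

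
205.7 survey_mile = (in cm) 3.31e+07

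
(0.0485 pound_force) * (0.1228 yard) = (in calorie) 0.00579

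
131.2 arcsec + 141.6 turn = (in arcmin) 3.059e+06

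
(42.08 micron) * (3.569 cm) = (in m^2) 1.502e-06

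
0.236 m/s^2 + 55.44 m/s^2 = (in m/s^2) 55.68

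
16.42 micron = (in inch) 0.0006465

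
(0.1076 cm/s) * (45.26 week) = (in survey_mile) 18.3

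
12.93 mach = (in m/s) 4403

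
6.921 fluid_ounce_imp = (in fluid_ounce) 6.649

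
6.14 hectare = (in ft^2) 6.609e+05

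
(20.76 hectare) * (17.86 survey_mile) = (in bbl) 3.753e+10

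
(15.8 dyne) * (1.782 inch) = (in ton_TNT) 1.709e-15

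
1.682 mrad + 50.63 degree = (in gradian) 56.36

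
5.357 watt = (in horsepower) 0.007184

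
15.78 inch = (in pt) 1136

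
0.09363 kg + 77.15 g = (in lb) 0.3765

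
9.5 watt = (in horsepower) 0.01274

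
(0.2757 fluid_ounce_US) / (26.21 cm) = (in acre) 7.687e-09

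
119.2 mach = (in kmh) 1.461e+05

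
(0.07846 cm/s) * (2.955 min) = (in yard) 0.1521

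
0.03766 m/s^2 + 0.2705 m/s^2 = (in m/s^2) 0.3082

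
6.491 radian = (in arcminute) 2.231e+04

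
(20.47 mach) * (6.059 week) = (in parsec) 8.277e-07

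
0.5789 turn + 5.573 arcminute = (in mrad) 3639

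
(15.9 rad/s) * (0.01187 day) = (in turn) 2595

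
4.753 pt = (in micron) 1677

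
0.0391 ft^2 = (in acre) 8.976e-07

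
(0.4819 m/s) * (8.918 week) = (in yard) 2.842e+06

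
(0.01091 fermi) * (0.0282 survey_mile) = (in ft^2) 5.33e-15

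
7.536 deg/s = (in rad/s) 0.1315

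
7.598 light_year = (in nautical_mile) 3.881e+13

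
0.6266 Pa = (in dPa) 6.266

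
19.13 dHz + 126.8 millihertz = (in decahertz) 0.204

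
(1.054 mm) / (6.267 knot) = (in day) 3.784e-09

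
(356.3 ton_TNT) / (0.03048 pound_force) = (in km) 1.1e+10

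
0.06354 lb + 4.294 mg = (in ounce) 1.017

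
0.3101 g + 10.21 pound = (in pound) 10.21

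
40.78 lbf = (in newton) 181.4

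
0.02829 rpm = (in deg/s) 0.1697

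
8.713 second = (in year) 2.763e-07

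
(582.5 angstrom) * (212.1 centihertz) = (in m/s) 1.235e-07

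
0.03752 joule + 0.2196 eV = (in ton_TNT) 8.967e-12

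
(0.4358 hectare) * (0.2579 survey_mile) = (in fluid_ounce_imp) 6.366e+10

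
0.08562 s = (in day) 9.91e-07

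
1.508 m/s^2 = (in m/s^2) 1.508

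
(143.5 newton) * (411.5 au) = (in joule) 8.834e+15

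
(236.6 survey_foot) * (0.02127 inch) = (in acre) 9.628e-06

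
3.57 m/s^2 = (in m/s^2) 3.57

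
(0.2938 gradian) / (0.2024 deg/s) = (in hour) 0.0003629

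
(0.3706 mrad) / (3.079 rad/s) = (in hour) 3.343e-08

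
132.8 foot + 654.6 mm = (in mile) 0.02556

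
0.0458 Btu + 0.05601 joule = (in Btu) 0.04585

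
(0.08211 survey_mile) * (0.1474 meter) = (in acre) 0.004813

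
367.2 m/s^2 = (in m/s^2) 367.2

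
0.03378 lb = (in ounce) 0.5405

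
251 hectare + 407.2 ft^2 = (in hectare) 251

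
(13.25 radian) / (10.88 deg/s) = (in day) 0.0008076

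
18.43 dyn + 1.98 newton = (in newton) 1.98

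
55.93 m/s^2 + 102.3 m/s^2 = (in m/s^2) 158.2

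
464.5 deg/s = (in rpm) 77.42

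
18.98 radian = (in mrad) 1.898e+04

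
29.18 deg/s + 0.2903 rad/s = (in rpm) 7.635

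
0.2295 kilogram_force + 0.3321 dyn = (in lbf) 0.506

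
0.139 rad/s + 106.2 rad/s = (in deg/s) 6093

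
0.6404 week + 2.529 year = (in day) 927.6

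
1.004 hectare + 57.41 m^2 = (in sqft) 1.087e+05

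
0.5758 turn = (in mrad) 3618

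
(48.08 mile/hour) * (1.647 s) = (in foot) 116.1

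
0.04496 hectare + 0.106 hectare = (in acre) 0.373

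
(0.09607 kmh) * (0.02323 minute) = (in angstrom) 3.72e+08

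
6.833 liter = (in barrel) 0.04298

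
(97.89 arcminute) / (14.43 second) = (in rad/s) 0.001973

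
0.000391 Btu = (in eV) 2.575e+18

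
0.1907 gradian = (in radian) 0.002996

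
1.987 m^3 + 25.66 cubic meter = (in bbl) 173.9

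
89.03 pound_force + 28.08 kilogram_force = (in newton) 671.4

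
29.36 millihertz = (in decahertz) 0.002936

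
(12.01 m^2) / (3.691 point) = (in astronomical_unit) 6.166e-08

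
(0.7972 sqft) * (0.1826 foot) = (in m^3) 0.004122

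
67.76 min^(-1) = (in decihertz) 11.29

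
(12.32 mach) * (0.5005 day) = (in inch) 7.142e+09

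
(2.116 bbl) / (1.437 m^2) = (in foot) 0.7681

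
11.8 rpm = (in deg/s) 70.8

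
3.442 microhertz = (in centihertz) 0.0003442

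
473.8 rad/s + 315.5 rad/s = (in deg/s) 4.522e+04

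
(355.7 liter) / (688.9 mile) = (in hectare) 3.208e-11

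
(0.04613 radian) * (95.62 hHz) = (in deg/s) 2.527e+04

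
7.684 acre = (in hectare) 3.11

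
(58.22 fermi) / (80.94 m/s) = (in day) 8.325e-21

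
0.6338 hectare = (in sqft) 6.822e+04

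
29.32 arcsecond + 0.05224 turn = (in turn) 0.05226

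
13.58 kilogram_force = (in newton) 133.2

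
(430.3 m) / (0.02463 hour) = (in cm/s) 485.3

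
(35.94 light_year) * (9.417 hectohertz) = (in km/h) 1.153e+21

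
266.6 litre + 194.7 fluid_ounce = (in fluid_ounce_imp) 9586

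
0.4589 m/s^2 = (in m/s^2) 0.4589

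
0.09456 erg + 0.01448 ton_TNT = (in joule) 6.058e+07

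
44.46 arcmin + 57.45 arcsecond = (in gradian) 0.8411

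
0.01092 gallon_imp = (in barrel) 0.0003122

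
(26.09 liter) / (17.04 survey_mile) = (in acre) 2.351e-10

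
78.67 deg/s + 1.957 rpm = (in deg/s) 90.41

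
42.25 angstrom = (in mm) 4.225e-06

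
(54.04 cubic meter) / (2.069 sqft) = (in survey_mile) 0.1747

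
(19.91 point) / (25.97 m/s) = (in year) 8.576e-12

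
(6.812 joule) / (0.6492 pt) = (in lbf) 6687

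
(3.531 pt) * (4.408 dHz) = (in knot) 0.001067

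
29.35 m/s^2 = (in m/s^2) 29.35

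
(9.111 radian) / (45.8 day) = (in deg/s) 0.0001319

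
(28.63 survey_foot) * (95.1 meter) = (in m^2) 829.9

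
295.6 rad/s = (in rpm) 2823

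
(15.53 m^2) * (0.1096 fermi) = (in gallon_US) 4.496e-13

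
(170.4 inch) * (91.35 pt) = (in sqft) 1.501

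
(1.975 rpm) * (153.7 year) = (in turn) 1.595e+08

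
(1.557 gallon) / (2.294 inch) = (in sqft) 1.089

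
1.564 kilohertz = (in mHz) 1.564e+06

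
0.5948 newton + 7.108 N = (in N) 7.703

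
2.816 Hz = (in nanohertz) 2.816e+09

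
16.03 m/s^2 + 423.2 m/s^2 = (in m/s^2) 439.2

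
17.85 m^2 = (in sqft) 192.1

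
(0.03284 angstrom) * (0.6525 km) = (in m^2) 2.143e-09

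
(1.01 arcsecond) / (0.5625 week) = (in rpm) 1.374e-10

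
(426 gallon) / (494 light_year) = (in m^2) 3.45e-19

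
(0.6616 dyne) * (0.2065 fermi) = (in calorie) 3.265e-22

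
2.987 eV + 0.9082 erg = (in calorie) 2.171e-08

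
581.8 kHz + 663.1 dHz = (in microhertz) 5.819e+11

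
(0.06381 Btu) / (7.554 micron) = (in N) 8.912e+06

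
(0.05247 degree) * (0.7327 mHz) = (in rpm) 6.407e-06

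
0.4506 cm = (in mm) 4.506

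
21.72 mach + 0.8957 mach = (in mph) 1.723e+04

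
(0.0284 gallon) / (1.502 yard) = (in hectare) 7.828e-09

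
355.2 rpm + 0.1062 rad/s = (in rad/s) 37.3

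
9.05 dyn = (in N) 9.05e-05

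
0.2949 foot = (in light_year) 9.501e-18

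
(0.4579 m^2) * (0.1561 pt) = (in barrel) 0.0001586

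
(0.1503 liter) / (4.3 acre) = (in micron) 0.008637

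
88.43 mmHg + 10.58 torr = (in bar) 0.132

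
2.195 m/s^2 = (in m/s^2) 2.195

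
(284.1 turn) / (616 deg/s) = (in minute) 2.767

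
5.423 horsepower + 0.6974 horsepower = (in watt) 4564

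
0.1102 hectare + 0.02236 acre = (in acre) 0.2947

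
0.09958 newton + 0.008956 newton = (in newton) 0.1085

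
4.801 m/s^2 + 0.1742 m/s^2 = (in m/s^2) 4.975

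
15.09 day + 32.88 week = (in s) 2.119e+07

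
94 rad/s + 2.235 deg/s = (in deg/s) 5388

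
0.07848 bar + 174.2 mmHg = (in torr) 233.1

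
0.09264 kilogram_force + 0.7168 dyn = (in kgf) 0.09264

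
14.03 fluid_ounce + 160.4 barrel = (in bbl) 160.4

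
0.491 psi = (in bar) 0.03385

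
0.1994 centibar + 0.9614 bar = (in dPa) 9.634e+05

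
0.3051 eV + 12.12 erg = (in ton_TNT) 2.897e-16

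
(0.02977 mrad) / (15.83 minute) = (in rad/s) 3.134e-08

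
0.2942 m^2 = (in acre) 7.27e-05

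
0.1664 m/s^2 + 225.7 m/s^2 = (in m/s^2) 225.9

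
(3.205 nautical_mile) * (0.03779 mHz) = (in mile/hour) 0.5018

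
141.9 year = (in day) 5.179e+04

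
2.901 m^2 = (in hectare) 0.0002901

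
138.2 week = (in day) 967.4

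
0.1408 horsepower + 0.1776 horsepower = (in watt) 237.4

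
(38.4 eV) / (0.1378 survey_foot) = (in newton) 1.465e-16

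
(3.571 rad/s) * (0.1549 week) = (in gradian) 2.13e+07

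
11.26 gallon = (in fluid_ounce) 1441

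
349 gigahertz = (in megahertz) 3.49e+05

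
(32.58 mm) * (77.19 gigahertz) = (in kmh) 9.053e+09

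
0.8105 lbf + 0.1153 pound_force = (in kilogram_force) 0.4199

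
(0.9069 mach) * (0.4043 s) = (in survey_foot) 409.6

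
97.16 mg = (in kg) 9.716e-05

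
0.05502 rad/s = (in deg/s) 3.152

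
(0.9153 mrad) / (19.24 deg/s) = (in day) 3.155e-08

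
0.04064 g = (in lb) 8.96e-05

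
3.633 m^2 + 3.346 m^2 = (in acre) 0.001725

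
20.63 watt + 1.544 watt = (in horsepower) 0.02974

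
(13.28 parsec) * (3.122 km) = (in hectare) 1.279e+17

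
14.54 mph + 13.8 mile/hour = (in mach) 0.03721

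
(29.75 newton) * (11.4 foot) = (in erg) 1.034e+09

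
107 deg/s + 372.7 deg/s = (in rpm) 79.95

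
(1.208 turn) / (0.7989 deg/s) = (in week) 0.0009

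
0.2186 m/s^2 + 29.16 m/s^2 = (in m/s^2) 29.38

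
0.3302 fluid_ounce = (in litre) 0.009765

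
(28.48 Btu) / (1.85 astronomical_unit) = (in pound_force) 2.441e-08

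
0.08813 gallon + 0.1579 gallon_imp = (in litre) 1.051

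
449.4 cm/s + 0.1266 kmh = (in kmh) 16.3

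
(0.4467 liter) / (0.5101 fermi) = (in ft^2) 9.426e+12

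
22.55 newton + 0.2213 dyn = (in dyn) 2.255e+06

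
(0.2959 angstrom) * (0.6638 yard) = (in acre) 4.438e-15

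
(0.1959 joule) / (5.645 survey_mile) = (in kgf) 2.199e-06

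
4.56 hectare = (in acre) 11.27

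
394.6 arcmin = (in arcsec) 2.368e+04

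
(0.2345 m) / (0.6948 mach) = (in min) 1.652e-05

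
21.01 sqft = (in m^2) 1.952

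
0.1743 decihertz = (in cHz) 1.743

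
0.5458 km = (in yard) 596.9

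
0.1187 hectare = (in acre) 0.2933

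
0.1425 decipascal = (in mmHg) 0.0001069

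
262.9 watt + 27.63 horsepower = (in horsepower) 27.98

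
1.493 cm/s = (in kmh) 0.05375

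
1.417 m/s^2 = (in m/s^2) 1.417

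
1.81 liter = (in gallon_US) 0.4782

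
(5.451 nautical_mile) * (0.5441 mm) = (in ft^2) 59.12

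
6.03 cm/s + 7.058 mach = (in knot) 4672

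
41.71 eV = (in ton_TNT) 1.597e-27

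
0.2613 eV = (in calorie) 1.001e-20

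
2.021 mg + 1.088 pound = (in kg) 0.4935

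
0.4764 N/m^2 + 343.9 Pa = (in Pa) 344.4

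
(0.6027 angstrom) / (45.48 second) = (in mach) 3.892e-15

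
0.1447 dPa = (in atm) 1.428e-07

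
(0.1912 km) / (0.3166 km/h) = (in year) 6.894e-05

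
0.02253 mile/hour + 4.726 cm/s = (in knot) 0.1114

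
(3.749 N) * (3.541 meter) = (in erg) 1.328e+08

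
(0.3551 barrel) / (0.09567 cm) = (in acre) 0.01458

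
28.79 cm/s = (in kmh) 1.036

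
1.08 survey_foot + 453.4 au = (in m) 6.783e+13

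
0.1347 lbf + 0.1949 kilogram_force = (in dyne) 2.51e+05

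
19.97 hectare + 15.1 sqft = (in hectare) 19.97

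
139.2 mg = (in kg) 0.0001392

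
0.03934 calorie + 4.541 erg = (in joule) 0.1646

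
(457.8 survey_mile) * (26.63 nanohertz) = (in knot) 0.03814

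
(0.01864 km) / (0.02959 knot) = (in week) 0.002025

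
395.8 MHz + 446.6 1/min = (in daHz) 3.958e+07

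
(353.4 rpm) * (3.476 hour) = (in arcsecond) 9.552e+10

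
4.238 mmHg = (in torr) 4.238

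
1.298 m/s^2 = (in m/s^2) 1.298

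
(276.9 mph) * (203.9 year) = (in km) 7.96e+08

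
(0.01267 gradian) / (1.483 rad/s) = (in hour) 3.728e-08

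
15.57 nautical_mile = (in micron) 2.884e+10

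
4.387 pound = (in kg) 1.99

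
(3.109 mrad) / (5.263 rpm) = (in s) 0.005641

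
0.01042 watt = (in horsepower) 1.397e-05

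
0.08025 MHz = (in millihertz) 8.025e+07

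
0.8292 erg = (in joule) 8.292e-08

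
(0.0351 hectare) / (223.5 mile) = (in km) 9.758e-07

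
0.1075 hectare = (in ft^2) 1.157e+04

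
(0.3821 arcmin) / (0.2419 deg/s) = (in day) 3.047e-07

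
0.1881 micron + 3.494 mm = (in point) 9.905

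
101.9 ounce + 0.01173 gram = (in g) 2889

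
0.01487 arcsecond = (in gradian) 4.59e-06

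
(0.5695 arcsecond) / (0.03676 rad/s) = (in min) 1.252e-06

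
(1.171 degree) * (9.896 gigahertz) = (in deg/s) 1.159e+10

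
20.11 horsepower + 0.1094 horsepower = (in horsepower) 20.22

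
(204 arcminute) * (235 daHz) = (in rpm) 1332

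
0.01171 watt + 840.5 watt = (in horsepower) 1.127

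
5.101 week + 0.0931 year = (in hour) 1673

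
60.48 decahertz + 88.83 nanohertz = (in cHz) 6.048e+04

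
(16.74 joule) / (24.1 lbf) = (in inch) 6.148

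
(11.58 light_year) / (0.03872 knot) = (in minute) 9.167e+16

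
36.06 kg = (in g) 3.606e+04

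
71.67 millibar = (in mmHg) 53.76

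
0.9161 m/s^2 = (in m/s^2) 0.9161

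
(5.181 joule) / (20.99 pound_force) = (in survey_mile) 3.448e-05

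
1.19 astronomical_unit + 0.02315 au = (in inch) 7.145e+12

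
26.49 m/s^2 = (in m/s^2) 26.49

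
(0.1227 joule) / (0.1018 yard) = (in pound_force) 0.2963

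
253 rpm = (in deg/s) 1518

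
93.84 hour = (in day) 3.91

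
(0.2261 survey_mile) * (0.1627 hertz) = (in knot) 115.1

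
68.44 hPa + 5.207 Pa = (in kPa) 6.849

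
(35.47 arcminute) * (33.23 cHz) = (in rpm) 0.03274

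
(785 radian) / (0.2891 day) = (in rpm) 0.3001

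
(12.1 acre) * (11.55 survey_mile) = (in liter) 9.102e+11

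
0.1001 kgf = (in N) 0.9816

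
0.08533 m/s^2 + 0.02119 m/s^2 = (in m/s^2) 0.1065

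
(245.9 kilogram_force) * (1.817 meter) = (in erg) 4.382e+10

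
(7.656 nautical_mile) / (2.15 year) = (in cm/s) 0.02091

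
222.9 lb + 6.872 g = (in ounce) 3567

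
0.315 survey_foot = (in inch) 3.78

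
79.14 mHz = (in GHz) 7.914e-11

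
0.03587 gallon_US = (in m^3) 0.0001358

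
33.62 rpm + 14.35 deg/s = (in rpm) 36.01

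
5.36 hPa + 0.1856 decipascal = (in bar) 0.00536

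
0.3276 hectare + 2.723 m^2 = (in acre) 0.8102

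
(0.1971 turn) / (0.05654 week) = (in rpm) 0.0003458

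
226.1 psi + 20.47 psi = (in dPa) 1.7e+07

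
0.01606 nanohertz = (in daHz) 1.606e-12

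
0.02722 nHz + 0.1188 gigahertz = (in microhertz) 1.188e+14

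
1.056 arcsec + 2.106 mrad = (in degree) 0.121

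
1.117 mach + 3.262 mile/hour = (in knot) 742.2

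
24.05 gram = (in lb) 0.05302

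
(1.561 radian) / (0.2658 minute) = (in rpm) 0.9347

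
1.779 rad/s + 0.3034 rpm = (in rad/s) 1.811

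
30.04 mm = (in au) 2.008e-13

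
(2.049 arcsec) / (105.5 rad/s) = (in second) 9.416e-08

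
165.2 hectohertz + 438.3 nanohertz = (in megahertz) 0.01652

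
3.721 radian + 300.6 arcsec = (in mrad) 3722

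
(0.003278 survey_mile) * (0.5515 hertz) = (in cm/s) 290.9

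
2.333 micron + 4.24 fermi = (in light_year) 2.466e-22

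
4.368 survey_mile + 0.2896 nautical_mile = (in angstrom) 7.566e+13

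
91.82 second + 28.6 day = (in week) 4.086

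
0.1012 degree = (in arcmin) 6.072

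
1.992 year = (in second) 6.282e+07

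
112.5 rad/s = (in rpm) 1074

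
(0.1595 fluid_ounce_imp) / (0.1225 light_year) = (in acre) 9.663e-25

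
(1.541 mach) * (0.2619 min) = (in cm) 8.245e+05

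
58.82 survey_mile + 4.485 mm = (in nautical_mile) 51.11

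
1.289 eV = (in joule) 2.065e-19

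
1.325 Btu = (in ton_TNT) 3.341e-07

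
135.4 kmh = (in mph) 84.13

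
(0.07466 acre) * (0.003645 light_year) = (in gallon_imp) 2.292e+18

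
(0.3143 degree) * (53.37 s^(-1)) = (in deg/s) 16.77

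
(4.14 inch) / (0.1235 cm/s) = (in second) 85.15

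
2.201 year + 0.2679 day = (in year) 2.202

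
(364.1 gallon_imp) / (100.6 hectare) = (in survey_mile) 1.022e-09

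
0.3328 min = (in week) 3.302e-05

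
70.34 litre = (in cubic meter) 0.07034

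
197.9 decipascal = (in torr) 0.1484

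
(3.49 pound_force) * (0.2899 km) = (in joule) 4500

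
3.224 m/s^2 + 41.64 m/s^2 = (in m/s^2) 44.86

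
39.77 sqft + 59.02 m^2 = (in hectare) 0.006271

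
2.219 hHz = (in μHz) 2.219e+08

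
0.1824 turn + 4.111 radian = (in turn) 0.8367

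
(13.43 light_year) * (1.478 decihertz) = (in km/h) 6.76e+16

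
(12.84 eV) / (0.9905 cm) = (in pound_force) 4.669e-17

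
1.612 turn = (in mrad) 1.013e+04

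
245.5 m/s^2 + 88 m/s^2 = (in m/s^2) 333.5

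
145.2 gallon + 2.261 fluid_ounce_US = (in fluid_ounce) 1.859e+04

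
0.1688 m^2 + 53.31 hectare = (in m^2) 5.331e+05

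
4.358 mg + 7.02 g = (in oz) 0.2478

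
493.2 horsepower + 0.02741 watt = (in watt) 3.678e+05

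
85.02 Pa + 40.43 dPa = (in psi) 0.01292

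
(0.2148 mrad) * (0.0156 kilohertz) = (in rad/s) 0.003351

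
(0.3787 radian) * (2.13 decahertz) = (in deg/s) 462.2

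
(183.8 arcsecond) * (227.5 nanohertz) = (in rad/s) 2.027e-10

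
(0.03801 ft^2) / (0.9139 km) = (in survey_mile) 2.401e-09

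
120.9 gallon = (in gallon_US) 120.9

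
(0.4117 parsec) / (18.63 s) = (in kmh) 2.455e+15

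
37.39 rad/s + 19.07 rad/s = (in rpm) 539.2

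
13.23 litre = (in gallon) 3.495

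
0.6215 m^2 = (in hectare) 6.215e-05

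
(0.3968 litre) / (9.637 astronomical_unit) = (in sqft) 2.963e-15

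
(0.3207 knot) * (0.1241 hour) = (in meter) 73.71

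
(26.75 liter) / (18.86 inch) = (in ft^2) 0.6011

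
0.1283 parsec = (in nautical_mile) 2.138e+12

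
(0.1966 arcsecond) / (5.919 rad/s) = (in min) 2.684e-09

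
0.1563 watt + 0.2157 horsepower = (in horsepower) 0.2159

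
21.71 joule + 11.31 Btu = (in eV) 7.461e+22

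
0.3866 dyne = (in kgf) 3.942e-07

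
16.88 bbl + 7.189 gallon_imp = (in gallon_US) 717.6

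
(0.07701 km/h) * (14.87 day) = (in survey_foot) 9.017e+04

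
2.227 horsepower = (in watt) 1661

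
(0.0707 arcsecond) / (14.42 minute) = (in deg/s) 2.27e-08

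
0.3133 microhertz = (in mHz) 0.0003133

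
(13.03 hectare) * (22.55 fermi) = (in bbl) 1.848e-08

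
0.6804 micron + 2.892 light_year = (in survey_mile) 1.7e+13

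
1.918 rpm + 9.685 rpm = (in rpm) 11.6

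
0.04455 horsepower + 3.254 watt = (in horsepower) 0.04891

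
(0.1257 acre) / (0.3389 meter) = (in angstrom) 1.501e+13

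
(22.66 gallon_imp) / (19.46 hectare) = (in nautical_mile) 2.858e-10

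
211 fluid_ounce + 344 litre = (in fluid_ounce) 1.184e+04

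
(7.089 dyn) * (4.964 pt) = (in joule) 1.241e-07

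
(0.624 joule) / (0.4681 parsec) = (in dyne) 4.32e-12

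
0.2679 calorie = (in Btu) 0.001062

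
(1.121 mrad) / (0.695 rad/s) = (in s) 0.001613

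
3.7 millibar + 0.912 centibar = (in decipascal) 1.282e+04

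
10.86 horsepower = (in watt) 8098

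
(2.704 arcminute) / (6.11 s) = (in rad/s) 0.0001287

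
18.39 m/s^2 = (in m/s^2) 18.39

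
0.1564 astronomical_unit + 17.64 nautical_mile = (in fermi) 2.34e+25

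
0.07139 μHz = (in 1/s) 7.139e-08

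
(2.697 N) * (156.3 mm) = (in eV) 2.631e+18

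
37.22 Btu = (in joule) 3.927e+04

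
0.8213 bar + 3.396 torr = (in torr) 619.4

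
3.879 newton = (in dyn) 3.879e+05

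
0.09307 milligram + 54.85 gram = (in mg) 5.485e+04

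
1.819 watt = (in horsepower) 0.002439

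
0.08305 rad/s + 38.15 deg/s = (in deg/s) 42.91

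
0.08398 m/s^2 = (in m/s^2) 0.08398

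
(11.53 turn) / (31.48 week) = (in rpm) 3.634e-05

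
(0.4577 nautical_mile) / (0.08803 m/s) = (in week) 0.01592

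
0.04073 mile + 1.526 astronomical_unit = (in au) 1.526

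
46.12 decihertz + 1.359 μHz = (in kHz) 0.004612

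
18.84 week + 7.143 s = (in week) 18.84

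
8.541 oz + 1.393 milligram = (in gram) 242.1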